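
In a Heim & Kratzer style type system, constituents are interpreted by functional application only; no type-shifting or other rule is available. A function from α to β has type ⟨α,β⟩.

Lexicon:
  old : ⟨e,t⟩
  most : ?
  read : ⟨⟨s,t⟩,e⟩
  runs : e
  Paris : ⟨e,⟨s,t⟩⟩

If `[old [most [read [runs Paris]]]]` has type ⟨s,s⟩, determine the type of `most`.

For [old [most [read [runs Paris]]]] to have type ⟨s,s⟩ with old of type ⟨e,t⟩, [most [read [runs Paris]]] must be the function: [most [read [runs Paris]]] : ⟨⟨e,t⟩,⟨s,s⟩⟩.
For [most [read [runs Paris]]] to have type ⟨⟨e,t⟩,⟨s,s⟩⟩ with [read [runs Paris]] of type e, most must be the function: most : ⟨e,⟨⟨e,t⟩,⟨s,s⟩⟩⟩.

⟨e,⟨⟨e,t⟩,⟨s,s⟩⟩⟩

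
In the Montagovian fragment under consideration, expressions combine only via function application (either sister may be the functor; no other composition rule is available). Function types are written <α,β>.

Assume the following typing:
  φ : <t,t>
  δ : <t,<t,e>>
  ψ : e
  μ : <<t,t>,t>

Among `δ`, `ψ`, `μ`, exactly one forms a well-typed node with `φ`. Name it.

μ

δ : <t,<t,e>> — no; φ wants t, and δ wants t.
ψ : e — no; φ wants t, and ψ wants nothing (atomic).
μ — combines: μ : <<t,t>,t> takes φ : <t,t> as argument, giving t.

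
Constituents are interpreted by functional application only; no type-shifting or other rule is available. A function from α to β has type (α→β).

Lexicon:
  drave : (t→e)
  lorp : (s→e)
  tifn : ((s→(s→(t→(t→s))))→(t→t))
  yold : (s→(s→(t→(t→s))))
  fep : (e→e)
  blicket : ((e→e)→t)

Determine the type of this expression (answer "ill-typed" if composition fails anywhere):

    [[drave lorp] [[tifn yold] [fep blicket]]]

[drave lorp]: (t→e) with (s→e) — neither is a function whose domain matches the other; composition fails here.

ill-typed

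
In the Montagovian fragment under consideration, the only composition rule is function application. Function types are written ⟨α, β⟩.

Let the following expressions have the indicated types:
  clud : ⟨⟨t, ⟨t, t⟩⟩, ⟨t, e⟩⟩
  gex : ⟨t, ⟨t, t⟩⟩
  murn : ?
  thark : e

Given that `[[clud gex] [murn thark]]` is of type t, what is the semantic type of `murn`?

⟨e, ⟨⟨t, e⟩, t⟩⟩

[[clud gex] [murn thark]] must have type t. The sister [clud gex] has type ⟨t, e⟩; that is not a function onto t, so [murn thark] must be the functor, of type ⟨⟨t, e⟩, t⟩.
[murn thark] must have type ⟨⟨t, e⟩, t⟩. The sister thark has type e; that is not a function onto ⟨⟨t, e⟩, t⟩, so murn must be the functor, of type ⟨e, ⟨⟨t, e⟩, t⟩⟩.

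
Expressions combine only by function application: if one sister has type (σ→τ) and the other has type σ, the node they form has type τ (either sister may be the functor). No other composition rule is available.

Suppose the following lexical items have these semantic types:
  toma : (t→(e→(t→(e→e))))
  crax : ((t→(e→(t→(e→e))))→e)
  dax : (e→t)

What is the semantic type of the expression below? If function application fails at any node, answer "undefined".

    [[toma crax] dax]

[toma crax] — crax of type ((t→(e→(t→(e→e))))→e) combines with toma of type (t→(e→(t→(e→e)))): type e.
[[toma crax] dax] — dax of type (e→t) combines with [toma crax] of type e: type t.

t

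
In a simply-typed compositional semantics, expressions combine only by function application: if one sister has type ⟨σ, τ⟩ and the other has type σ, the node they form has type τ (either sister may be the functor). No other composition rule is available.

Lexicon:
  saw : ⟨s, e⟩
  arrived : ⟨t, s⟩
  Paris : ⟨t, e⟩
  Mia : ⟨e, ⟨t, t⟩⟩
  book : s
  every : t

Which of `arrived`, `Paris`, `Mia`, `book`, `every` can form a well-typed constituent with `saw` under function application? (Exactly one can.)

book

arrived : ⟨t, s⟩ — does not combine with saw.
Paris : ⟨t, e⟩ — does not combine with saw.
Mia : ⟨e, ⟨t, t⟩⟩ — does not combine with saw.
book — combines: saw : ⟨s, e⟩ takes book : s as argument, giving e.
every : t — does not combine with saw.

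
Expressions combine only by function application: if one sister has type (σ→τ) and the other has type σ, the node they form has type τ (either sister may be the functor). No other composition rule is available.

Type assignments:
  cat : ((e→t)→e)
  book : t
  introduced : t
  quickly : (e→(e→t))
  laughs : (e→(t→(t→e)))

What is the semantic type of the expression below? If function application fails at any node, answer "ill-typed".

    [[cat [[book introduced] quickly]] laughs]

[book introduced]: t with t — neither is a function whose domain matches the other; composition fails here.

ill-typed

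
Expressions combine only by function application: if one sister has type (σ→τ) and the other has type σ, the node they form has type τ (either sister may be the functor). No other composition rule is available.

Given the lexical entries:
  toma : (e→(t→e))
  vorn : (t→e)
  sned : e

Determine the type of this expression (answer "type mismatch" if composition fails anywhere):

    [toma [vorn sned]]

type mismatch

[vorn sned]: (t→e) with e — neither is a function whose domain matches the other; composition fails here.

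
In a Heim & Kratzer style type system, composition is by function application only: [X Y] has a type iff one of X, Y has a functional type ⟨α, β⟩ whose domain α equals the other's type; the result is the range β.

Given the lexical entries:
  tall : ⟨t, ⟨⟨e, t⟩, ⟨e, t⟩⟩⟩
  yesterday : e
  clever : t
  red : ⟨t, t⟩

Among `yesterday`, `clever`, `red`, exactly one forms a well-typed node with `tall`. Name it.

yesterday : e — no; tall wants t, and yesterday wants nothing (atomic).
clever — combines: tall : ⟨t, ⟨⟨e, t⟩, ⟨e, t⟩⟩⟩ takes clever : t as argument, giving ⟨⟨e, t⟩, ⟨e, t⟩⟩.
red : ⟨t, t⟩ — no; tall wants t, and red wants t.

clever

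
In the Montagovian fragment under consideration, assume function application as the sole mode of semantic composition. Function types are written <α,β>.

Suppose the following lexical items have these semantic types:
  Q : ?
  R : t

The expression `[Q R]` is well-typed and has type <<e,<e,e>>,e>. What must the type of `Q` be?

[Q R] is required to be <<e,<e,e>>,e>. R : t cannot yield <<e,<e,e>>,e> as functor, so Q : <t,<<e,<e,e>>,e>>.

<t,<<e,<e,e>>,e>>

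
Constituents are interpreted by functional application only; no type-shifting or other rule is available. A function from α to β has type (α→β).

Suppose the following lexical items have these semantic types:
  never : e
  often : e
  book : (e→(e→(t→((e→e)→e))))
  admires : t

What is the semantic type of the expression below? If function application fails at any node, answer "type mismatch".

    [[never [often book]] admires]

((e→e)→e)

[often book]: functor book : (e→(e→(t→((e→e)→e)))), argument often : e; result (e→(t→((e→e)→e))).
[never [often book]]: functor [often book] : (e→(t→((e→e)→e))), argument never : e; result (t→((e→e)→e)).
[[never [often book]] admires]: functor [never [often book]] : (t→((e→e)→e)), argument admires : t; result ((e→e)→e).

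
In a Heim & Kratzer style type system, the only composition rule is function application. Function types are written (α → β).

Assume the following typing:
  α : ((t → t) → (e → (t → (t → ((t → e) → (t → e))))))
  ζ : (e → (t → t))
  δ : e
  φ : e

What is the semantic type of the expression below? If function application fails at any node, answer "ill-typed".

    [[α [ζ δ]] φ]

[ζ δ]: functor ζ : (e → (t → t)), argument δ : e; result (t → t).
[α [ζ δ]]: functor α : ((t → t) → (e → (t → (t → ((t → e) → (t → e)))))), argument [ζ δ] : (t → t); result (e → (t → (t → ((t → e) → (t → e))))).
[[α [ζ δ]] φ]: functor [α [ζ δ]] : (e → (t → (t → ((t → e) → (t → e))))), argument φ : e; result (t → (t → ((t → e) → (t → e)))).

(t → (t → ((t → e) → (t → e))))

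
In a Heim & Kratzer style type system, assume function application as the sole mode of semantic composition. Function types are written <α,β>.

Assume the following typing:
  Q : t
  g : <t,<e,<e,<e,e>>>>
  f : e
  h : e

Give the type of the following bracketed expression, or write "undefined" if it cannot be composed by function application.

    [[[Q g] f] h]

<e,e>

At [Q g], g : <t,<e,<e,<e,e>>>> takes Q : t, giving <e,<e,<e,e>>>.
At [[Q g] f], [Q g] : <e,<e,<e,e>>> takes f : e, giving <e,<e,e>>.
At [[[Q g] f] h], [[Q g] f] : <e,<e,e>> takes h : e, giving <e,e>.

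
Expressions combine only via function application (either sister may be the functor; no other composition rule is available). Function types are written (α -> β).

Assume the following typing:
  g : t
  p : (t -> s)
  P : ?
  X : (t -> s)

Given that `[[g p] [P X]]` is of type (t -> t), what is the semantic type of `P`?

For [[g p] [P X]] to have type (t -> t) with [g p] of type s, [P X] must be the function: [P X] : (s -> (t -> t)).
For [P X] to have type (s -> (t -> t)) with X of type (t -> s), P must be the function: P : ((t -> s) -> (s -> (t -> t))).

((t -> s) -> (s -> (t -> t)))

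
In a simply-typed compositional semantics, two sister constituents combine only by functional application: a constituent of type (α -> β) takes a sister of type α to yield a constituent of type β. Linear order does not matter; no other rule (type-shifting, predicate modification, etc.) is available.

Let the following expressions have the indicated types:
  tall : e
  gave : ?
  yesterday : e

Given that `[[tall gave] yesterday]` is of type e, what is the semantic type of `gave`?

[[tall gave] yesterday] must have type e. The sister yesterday has type e; that is not a function onto e, so [tall gave] must be the functor, of type (e -> e).
[tall gave] must have type (e -> e). The sister tall has type e; that is not a function onto (e -> e), so gave must be the functor, of type (e -> (e -> e)).

(e -> (e -> e))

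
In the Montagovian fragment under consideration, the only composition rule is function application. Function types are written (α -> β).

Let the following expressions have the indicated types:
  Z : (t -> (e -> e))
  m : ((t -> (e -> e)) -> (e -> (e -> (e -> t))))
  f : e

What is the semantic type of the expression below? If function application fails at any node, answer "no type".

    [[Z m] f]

At [Z m], m : ((t -> (e -> e)) -> (e -> (e -> (e -> t)))) takes Z : (t -> (e -> e)), giving (e -> (e -> (e -> t))).
At [[Z m] f], [Z m] : (e -> (e -> (e -> t))) takes f : e, giving (e -> (e -> t)).

(e -> (e -> t))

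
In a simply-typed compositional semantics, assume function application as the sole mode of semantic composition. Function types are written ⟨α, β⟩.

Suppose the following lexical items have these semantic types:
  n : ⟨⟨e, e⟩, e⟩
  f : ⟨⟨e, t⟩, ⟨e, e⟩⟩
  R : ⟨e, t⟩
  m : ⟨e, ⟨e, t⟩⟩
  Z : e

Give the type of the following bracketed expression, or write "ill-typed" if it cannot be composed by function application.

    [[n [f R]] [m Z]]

t

[f R]: ⟨⟨e, t⟩, ⟨e, e⟩⟩ applied to ⟨e, t⟩ yields ⟨e, e⟩.
[n [f R]]: ⟨⟨e, e⟩, e⟩ applied to ⟨e, e⟩ yields e.
[m Z]: ⟨e, ⟨e, t⟩⟩ applied to e yields ⟨e, t⟩.
[[n [f R]] [m Z]]: ⟨e, t⟩ applied to e yields t.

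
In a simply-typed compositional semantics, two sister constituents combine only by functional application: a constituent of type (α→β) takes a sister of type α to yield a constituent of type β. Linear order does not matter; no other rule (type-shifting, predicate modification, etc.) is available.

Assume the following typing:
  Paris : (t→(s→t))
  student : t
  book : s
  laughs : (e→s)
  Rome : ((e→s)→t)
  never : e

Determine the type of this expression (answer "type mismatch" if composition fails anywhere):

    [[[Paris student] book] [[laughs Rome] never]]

[Paris student]: Paris is (t→(s→t)), student is t; result (s→t).
[[Paris student] book]: [Paris student] is (s→t), book is s; result t.
[laughs Rome]: Rome is ((e→s)→t), laughs is (e→s); result t.
[[laughs Rome] never]: t with e — neither is a function whose domain matches the other; composition fails here.

type mismatch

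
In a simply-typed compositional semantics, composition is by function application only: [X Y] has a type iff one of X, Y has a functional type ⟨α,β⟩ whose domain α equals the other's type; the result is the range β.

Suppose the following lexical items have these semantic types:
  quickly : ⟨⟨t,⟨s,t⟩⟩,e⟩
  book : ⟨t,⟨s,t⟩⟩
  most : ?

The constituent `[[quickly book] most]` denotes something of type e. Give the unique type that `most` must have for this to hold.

⟨e,e⟩

For [[quickly book] most] to have type e with [quickly book] of type e, most must be the function: most : ⟨e,e⟩.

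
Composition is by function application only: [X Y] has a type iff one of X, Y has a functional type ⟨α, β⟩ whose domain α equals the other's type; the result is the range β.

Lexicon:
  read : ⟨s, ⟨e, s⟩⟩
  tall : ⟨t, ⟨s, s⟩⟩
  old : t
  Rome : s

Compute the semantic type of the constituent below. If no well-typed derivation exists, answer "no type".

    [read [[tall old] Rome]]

At [tall old], tall : ⟨t, ⟨s, s⟩⟩ takes old : t, giving ⟨s, s⟩.
At [[tall old] Rome], [tall old] : ⟨s, s⟩ takes Rome : s, giving s.
At [read [[tall old] Rome]], read : ⟨s, ⟨e, s⟩⟩ takes [[tall old] Rome] : s, giving ⟨e, s⟩.

⟨e, s⟩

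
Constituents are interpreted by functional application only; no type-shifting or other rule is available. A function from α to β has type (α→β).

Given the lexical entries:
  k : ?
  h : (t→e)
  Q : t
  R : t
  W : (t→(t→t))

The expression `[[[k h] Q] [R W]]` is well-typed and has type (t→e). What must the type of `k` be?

((t→e)→(t→((t→t)→(t→e))))

At [[[k h] Q] [R W]] (required: (t→e)): [R W] is (t→t), which is not a function with range (t→e); hence [[k h] Q] is the functor — type ((t→t)→(t→e)).
At [[k h] Q] (required: ((t→t)→(t→e))): Q is t, which is not a function with range ((t→t)→(t→e)); hence [k h] is the functor — type (t→((t→t)→(t→e))).
At [k h] (required: (t→((t→t)→(t→e)))): h is (t→e), which is not a function with range (t→((t→t)→(t→e))); hence k is the functor — type ((t→e)→(t→((t→t)→(t→e)))).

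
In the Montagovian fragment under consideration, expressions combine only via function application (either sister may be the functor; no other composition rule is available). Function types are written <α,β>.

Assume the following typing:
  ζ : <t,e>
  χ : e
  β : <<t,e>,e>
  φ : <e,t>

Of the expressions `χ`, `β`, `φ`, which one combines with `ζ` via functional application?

β

χ : e — ζ needs t; χ needs nothing (atomic); neither fits.
β — combines: β : <<t,e>,e> takes ζ : <t,e> as argument, giving e.
φ : <e,t> — ζ needs t; φ needs e; neither fits.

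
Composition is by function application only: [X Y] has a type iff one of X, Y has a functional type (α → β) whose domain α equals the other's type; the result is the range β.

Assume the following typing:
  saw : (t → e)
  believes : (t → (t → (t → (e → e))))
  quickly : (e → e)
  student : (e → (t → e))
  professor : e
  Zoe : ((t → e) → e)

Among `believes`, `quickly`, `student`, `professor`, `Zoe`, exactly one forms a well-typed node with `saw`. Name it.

Zoe

believes : (t → (t → (t → (e → e)))) — no; saw wants t, and believes wants t.
quickly : (e → e) — no; saw wants t, and quickly wants e.
student : (e → (t → e)) — no; saw wants t, and student wants e.
professor : e — no; saw wants t, and professor wants nothing (atomic).
Zoe — combines: Zoe : ((t → e) → e) takes saw : (t → e) as argument, giving e.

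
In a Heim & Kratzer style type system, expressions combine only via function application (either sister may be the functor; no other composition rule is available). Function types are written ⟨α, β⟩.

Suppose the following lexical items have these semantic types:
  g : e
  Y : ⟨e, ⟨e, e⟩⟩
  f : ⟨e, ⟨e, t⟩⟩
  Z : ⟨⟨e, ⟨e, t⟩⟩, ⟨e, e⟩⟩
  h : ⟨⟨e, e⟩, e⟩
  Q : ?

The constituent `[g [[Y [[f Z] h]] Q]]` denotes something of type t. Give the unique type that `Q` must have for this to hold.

⟨⟨e, e⟩, ⟨e, t⟩⟩

[g [[Y [[f Z] h]] Q]] must have type t. The sister g has type e; that is not a function onto t, so [[Y [[f Z] h]] Q] must be the functor, of type ⟨e, t⟩.
[[Y [[f Z] h]] Q] must have type ⟨e, t⟩. The sister [Y [[f Z] h]] has type ⟨e, e⟩; that is not a function onto ⟨e, t⟩, so Q must be the functor, of type ⟨⟨e, e⟩, ⟨e, t⟩⟩.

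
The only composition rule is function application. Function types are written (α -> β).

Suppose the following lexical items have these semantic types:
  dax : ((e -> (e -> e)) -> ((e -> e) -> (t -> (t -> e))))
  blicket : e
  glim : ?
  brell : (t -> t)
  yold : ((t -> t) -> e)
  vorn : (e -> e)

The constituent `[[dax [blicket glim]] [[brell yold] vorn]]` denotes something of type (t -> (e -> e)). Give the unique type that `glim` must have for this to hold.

[[dax [blicket glim]] [[brell yold] vorn]] is required to be (t -> (e -> e)). [[brell yold] vorn] : e cannot yield (t -> (e -> e)) as functor, so [dax [blicket glim]] : (e -> (t -> (e -> e))).
[dax [blicket glim]] is required to be (e -> (t -> (e -> e))). dax : ((e -> (e -> e)) -> ((e -> e) -> (t -> (t -> e)))) cannot yield (e -> (t -> (e -> e))) as functor, so [blicket glim] : (((e -> (e -> e)) -> ((e -> e) -> (t -> (t -> e)))) -> (e -> (t -> (e -> e)))).
[blicket glim] is required to be (((e -> (e -> e)) -> ((e -> e) -> (t -> (t -> e)))) -> (e -> (t -> (e -> e)))). blicket : e cannot yield (((e -> (e -> e)) -> ((e -> e) -> (t -> (t -> e)))) -> (e -> (t -> (e -> e)))) as functor, so glim : (e -> (((e -> (e -> e)) -> ((e -> e) -> (t -> (t -> e)))) -> (e -> (t -> (e -> e))))).

(e -> (((e -> (e -> e)) -> ((e -> e) -> (t -> (t -> e)))) -> (e -> (t -> (e -> e)))))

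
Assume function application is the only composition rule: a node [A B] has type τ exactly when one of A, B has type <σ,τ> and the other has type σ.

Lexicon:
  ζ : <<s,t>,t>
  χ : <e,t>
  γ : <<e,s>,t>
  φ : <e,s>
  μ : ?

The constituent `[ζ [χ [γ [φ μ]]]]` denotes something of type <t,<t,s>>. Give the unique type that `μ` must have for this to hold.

<<e,s>,<<<e,s>,t>,<<e,t>,<<<s,t>,t>,<t,<t,s>>>>>>

At [ζ [χ [γ [φ μ]]]] (required: <t,<t,s>>): ζ is <<s,t>,t>, which is not a function with range <t,<t,s>>; hence [χ [γ [φ μ]]] is the functor — type <<<s,t>,t>,<t,<t,s>>>.
At [χ [γ [φ μ]]] (required: <<<s,t>,t>,<t,<t,s>>>): χ is <e,t>, which is not a function with range <<<s,t>,t>,<t,<t,s>>>; hence [γ [φ μ]] is the functor — type <<e,t>,<<<s,t>,t>,<t,<t,s>>>>.
At [γ [φ μ]] (required: <<e,t>,<<<s,t>,t>,<t,<t,s>>>>): γ is <<e,s>,t>, which is not a function with range <<e,t>,<<<s,t>,t>,<t,<t,s>>>>; hence [φ μ] is the functor — type <<<e,s>,t>,<<e,t>,<<<s,t>,t>,<t,<t,s>>>>>.
At [φ μ] (required: <<<e,s>,t>,<<e,t>,<<<s,t>,t>,<t,<t,s>>>>>): φ is <e,s>, which is not a function with range <<<e,s>,t>,<<e,t>,<<<s,t>,t>,<t,<t,s>>>>>; hence μ is the functor — type <<e,s>,<<<e,s>,t>,<<e,t>,<<<s,t>,t>,<t,<t,s>>>>>>.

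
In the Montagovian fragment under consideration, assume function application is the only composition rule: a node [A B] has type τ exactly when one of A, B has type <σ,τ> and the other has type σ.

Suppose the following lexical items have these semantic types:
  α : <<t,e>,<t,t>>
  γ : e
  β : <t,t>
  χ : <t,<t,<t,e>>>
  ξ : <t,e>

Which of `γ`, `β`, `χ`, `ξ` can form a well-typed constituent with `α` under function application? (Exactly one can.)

γ : e — no; α wants <t,e>, and γ wants nothing (atomic).
β : <t,t> — no; α wants <t,e>, and β wants t.
χ : <t,<t,<t,e>>> — no; α wants <t,e>, and χ wants t.
ξ — combines: α : <<t,e>,<t,t>> takes ξ : <t,e> as argument, giving <t,t>.

ξ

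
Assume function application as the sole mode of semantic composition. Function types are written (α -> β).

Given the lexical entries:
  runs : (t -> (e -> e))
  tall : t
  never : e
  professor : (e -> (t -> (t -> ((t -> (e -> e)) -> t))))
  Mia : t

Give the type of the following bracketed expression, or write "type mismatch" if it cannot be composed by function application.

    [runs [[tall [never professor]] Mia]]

At [never professor], professor : (e -> (t -> (t -> ((t -> (e -> e)) -> t)))) takes never : e, giving (t -> (t -> ((t -> (e -> e)) -> t))).
At [tall [never professor]], [never professor] : (t -> (t -> ((t -> (e -> e)) -> t))) takes tall : t, giving (t -> ((t -> (e -> e)) -> t)).
At [[tall [never professor]] Mia], [tall [never professor]] : (t -> ((t -> (e -> e)) -> t)) takes Mia : t, giving ((t -> (e -> e)) -> t).
At [runs [[tall [never professor]] Mia]], [[tall [never professor]] Mia] : ((t -> (e -> e)) -> t) takes runs : (t -> (e -> e)), giving t.

t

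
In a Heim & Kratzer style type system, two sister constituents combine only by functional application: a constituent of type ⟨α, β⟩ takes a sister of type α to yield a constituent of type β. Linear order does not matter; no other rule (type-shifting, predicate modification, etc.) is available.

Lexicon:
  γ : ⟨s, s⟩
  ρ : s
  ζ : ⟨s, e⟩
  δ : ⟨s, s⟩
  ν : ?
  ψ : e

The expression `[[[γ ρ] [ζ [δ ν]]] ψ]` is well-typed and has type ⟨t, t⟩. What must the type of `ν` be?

At [[[γ ρ] [ζ [δ ν]]] ψ] (required: ⟨t, t⟩): ψ is e, which is not a function with range ⟨t, t⟩; hence [[γ ρ] [ζ [δ ν]]] is the functor — type ⟨e, ⟨t, t⟩⟩.
At [[γ ρ] [ζ [δ ν]]] (required: ⟨e, ⟨t, t⟩⟩): [γ ρ] is s, which is not a function with range ⟨e, ⟨t, t⟩⟩; hence [ζ [δ ν]] is the functor — type ⟨s, ⟨e, ⟨t, t⟩⟩⟩.
At [ζ [δ ν]] (required: ⟨s, ⟨e, ⟨t, t⟩⟩⟩): ζ is ⟨s, e⟩, which is not a function with range ⟨s, ⟨e, ⟨t, t⟩⟩⟩; hence [δ ν] is the functor — type ⟨⟨s, e⟩, ⟨s, ⟨e, ⟨t, t⟩⟩⟩⟩.
At [δ ν] (required: ⟨⟨s, e⟩, ⟨s, ⟨e, ⟨t, t⟩⟩⟩⟩): δ is ⟨s, s⟩, which is not a function with range ⟨⟨s, e⟩, ⟨s, ⟨e, ⟨t, t⟩⟩⟩⟩; hence ν is the functor — type ⟨⟨s, s⟩, ⟨⟨s, e⟩, ⟨s, ⟨e, ⟨t, t⟩⟩⟩⟩⟩.

⟨⟨s, s⟩, ⟨⟨s, e⟩, ⟨s, ⟨e, ⟨t, t⟩⟩⟩⟩⟩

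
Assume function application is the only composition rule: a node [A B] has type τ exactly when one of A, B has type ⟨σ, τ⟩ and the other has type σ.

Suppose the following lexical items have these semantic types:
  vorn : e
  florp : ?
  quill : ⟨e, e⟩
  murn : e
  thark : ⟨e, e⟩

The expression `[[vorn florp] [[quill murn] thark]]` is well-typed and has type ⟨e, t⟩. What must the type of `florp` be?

At [[vorn florp] [[quill murn] thark]] (required: ⟨e, t⟩): [[quill murn] thark] is e, which is not a function with range ⟨e, t⟩; hence [vorn florp] is the functor — type ⟨e, ⟨e, t⟩⟩.
At [vorn florp] (required: ⟨e, ⟨e, t⟩⟩): vorn is e, which is not a function with range ⟨e, ⟨e, t⟩⟩; hence florp is the functor — type ⟨e, ⟨e, ⟨e, t⟩⟩⟩.

⟨e, ⟨e, ⟨e, t⟩⟩⟩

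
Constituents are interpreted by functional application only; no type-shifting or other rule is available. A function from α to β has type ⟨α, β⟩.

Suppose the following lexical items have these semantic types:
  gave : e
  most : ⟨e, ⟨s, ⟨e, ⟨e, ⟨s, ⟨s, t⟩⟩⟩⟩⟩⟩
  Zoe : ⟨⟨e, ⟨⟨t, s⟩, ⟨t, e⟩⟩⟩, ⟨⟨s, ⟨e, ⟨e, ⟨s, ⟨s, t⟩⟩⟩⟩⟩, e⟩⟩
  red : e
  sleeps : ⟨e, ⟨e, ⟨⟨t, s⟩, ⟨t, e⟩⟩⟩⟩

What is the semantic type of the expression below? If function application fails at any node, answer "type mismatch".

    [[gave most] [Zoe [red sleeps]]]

e

At [gave most], most : ⟨e, ⟨s, ⟨e, ⟨e, ⟨s, ⟨s, t⟩⟩⟩⟩⟩⟩ takes gave : e, giving ⟨s, ⟨e, ⟨e, ⟨s, ⟨s, t⟩⟩⟩⟩⟩.
At [red sleeps], sleeps : ⟨e, ⟨e, ⟨⟨t, s⟩, ⟨t, e⟩⟩⟩⟩ takes red : e, giving ⟨e, ⟨⟨t, s⟩, ⟨t, e⟩⟩⟩.
At [Zoe [red sleeps]], Zoe : ⟨⟨e, ⟨⟨t, s⟩, ⟨t, e⟩⟩⟩, ⟨⟨s, ⟨e, ⟨e, ⟨s, ⟨s, t⟩⟩⟩⟩⟩, e⟩⟩ takes [red sleeps] : ⟨e, ⟨⟨t, s⟩, ⟨t, e⟩⟩⟩, giving ⟨⟨s, ⟨e, ⟨e, ⟨s, ⟨s, t⟩⟩⟩⟩⟩, e⟩.
At [[gave most] [Zoe [red sleeps]]], [Zoe [red sleeps]] : ⟨⟨s, ⟨e, ⟨e, ⟨s, ⟨s, t⟩⟩⟩⟩⟩, e⟩ takes [gave most] : ⟨s, ⟨e, ⟨e, ⟨s, ⟨s, t⟩⟩⟩⟩⟩, giving e.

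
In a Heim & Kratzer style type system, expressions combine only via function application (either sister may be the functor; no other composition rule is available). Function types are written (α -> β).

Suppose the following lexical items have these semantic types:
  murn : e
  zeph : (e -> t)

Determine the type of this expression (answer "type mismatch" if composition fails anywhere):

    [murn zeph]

At [murn zeph], zeph : (e -> t) takes murn : e, giving t.

t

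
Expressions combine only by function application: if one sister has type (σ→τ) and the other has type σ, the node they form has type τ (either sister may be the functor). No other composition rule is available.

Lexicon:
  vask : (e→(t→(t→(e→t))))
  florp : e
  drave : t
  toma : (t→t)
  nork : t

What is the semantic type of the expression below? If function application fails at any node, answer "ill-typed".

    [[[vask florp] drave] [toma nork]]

(e→t)

At [vask florp], vask : (e→(t→(t→(e→t)))) takes florp : e, giving (t→(t→(e→t))).
At [[vask florp] drave], [vask florp] : (t→(t→(e→t))) takes drave : t, giving (t→(e→t)).
At [toma nork], toma : (t→t) takes nork : t, giving t.
At [[[vask florp] drave] [toma nork]], [[vask florp] drave] : (t→(e→t)) takes [toma nork] : t, giving (e→t).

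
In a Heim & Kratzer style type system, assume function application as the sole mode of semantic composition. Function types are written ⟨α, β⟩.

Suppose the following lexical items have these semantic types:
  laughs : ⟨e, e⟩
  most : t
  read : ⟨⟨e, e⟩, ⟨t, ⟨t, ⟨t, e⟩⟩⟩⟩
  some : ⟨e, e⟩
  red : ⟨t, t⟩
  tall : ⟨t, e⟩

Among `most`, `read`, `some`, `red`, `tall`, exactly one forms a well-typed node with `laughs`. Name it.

most : t — does not combine with laughs.
read — combines: read : ⟨⟨e, e⟩, ⟨t, ⟨t, ⟨t, e⟩⟩⟩⟩ takes laughs : ⟨e, e⟩ as argument, giving ⟨t, ⟨t, ⟨t, e⟩⟩⟩.
some : ⟨e, e⟩ — does not combine with laughs.
red : ⟨t, t⟩ — does not combine with laughs.
tall : ⟨t, e⟩ — does not combine with laughs.

read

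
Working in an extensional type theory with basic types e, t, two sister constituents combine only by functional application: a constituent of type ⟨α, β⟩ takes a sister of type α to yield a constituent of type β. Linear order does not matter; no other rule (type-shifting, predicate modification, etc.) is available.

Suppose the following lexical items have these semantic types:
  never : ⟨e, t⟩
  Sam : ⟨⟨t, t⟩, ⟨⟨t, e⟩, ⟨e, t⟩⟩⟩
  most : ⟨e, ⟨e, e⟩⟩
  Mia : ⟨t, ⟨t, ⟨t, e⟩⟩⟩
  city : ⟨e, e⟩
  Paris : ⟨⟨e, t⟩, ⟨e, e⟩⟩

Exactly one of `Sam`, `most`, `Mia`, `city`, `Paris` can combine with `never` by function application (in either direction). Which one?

Sam : ⟨⟨t, t⟩, ⟨⟨t, e⟩, ⟨e, t⟩⟩⟩ — neither side's domain matches the other.
most : ⟨e, ⟨e, e⟩⟩ — neither side's domain matches the other.
Mia : ⟨t, ⟨t, ⟨t, e⟩⟩⟩ — neither side's domain matches the other.
city : ⟨e, e⟩ — neither side's domain matches the other.
Paris — combines: Paris : ⟨⟨e, t⟩, ⟨e, e⟩⟩ takes never : ⟨e, t⟩ as argument, giving ⟨e, e⟩.

Paris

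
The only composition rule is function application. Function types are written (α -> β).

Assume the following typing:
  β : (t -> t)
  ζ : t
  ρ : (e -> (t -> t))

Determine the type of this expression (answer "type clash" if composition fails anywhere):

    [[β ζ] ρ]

type clash

[β ζ] — β of type (t -> t) combines with ζ of type t: type t.
At [[β ζ] ρ]: neither t nor (e -> (t -> t)) can take the other as argument; the node is ill-typed.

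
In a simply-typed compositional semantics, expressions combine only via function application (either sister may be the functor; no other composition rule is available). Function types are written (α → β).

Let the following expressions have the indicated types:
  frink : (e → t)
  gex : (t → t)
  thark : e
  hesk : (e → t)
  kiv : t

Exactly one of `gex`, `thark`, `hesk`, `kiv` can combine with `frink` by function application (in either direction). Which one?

gex : (t → t) — no; frink wants e, and gex wants t.
thark — combines: frink : (e → t) takes thark : e as argument, giving t.
hesk : (e → t) — no; frink wants e, and hesk wants e.
kiv : t — no; frink wants e, and kiv wants nothing (atomic).

thark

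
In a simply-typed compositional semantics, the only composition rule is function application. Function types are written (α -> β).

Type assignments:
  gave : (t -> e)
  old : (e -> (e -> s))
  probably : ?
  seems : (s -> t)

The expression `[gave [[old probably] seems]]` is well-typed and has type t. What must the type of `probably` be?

[gave [[old probably] seems]] is required to be t. gave : (t -> e) cannot yield t as functor, so [[old probably] seems] : ((t -> e) -> t).
[[old probably] seems] is required to be ((t -> e) -> t). seems : (s -> t) cannot yield ((t -> e) -> t) as functor, so [old probably] : ((s -> t) -> ((t -> e) -> t)).
[old probably] is required to be ((s -> t) -> ((t -> e) -> t)). old : (e -> (e -> s)) cannot yield ((s -> t) -> ((t -> e) -> t)) as functor, so probably : ((e -> (e -> s)) -> ((s -> t) -> ((t -> e) -> t))).

((e -> (e -> s)) -> ((s -> t) -> ((t -> e) -> t)))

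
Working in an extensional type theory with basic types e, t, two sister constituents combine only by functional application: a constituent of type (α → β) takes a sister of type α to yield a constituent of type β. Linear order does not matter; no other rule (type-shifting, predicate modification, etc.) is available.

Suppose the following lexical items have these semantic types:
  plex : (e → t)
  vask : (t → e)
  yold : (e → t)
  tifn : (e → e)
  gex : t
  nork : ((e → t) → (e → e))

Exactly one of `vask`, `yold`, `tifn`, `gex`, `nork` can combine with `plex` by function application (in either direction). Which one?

nork

vask : (t → e) — plex needs e; vask needs t; neither fits.
yold : (e → t) — plex needs e; yold needs e; neither fits.
tifn : (e → e) — plex needs e; tifn needs e; neither fits.
gex : t — plex needs e; gex needs nothing (atomic); neither fits.
nork — combines: nork : ((e → t) → (e → e)) takes plex : (e → t) as argument, giving (e → e).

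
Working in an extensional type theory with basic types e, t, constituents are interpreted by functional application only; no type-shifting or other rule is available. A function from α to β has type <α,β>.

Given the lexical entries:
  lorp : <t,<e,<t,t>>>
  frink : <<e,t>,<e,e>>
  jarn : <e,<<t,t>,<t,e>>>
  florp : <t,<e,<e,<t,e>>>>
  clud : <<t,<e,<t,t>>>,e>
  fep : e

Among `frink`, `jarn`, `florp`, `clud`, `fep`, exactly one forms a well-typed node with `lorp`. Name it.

frink : <<e,t>,<e,e>> — lorp needs t; frink needs <e,t>; neither fits.
jarn : <e,<<t,t>,<t,e>>> — lorp needs t; jarn needs e; neither fits.
florp : <t,<e,<e,<t,e>>>> — lorp needs t; florp needs t; neither fits.
clud — combines: clud : <<t,<e,<t,t>>>,e> takes lorp : <t,<e,<t,t>>> as argument, giving e.
fep : e — lorp needs t; fep needs nothing (atomic); neither fits.

clud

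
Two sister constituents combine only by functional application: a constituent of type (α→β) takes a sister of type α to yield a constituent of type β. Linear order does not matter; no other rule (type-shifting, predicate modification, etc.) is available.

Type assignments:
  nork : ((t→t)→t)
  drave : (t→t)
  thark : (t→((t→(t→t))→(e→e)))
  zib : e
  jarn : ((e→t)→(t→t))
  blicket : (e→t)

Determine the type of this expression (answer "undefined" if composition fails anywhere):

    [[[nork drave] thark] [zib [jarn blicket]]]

undefined

[nork drave]: ((t→t)→t) applied to (t→t) yields t.
[[nork drave] thark]: (t→((t→(t→t))→(e→e))) applied to t yields ((t→(t→t))→(e→e)).
[jarn blicket]: ((e→t)→(t→t)) applied to (e→t) yields (t→t).
[zib [jarn blicket]]: e and (t→t) cannot combine by function application — type clash.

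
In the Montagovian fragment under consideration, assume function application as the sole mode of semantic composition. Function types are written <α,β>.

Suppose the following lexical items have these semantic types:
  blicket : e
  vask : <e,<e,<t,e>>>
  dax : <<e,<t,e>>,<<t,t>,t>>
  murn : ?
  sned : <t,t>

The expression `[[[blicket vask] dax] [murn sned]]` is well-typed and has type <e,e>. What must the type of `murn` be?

[[[blicket vask] dax] [murn sned]] must have type <e,e>. The sister [[blicket vask] dax] has type <<t,t>,t>; that is not a function onto <e,e>, so [murn sned] must be the functor, of type <<<t,t>,t>,<e,e>>.
[murn sned] must have type <<<t,t>,t>,<e,e>>. The sister sned has type <t,t>; that is not a function onto <<<t,t>,t>,<e,e>>, so murn must be the functor, of type <<t,t>,<<<t,t>,t>,<e,e>>>.

<<t,t>,<<<t,t>,t>,<e,e>>>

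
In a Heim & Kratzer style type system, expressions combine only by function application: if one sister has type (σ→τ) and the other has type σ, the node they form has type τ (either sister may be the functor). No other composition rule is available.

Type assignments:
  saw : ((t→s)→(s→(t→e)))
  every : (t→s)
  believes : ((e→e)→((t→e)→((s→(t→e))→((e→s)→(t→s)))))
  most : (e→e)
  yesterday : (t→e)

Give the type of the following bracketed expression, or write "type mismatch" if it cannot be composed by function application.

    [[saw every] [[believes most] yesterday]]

((e→s)→(t→s))

[saw every]: saw is ((t→s)→(s→(t→e))), every is (t→s); result (s→(t→e)).
[believes most]: believes is ((e→e)→((t→e)→((s→(t→e))→((e→s)→(t→s))))), most is (e→e); result ((t→e)→((s→(t→e))→((e→s)→(t→s)))).
[[believes most] yesterday]: [believes most] is ((t→e)→((s→(t→e))→((e→s)→(t→s)))), yesterday is (t→e); result ((s→(t→e))→((e→s)→(t→s))).
[[saw every] [[believes most] yesterday]]: [[believes most] yesterday] is ((s→(t→e))→((e→s)→(t→s))), [saw every] is (s→(t→e)); result ((e→s)→(t→s)).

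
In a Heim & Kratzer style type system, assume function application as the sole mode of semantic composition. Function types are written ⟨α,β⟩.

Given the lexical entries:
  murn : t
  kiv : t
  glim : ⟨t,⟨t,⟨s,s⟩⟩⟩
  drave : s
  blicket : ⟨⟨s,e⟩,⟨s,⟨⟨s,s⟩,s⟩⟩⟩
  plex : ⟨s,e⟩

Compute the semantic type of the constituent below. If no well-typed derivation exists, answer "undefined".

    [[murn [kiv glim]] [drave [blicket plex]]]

s

[kiv glim]: glim is ⟨t,⟨t,⟨s,s⟩⟩⟩, kiv is t; result ⟨t,⟨s,s⟩⟩.
[murn [kiv glim]]: [kiv glim] is ⟨t,⟨s,s⟩⟩, murn is t; result ⟨s,s⟩.
[blicket plex]: blicket is ⟨⟨s,e⟩,⟨s,⟨⟨s,s⟩,s⟩⟩⟩, plex is ⟨s,e⟩; result ⟨s,⟨⟨s,s⟩,s⟩⟩.
[drave [blicket plex]]: [blicket plex] is ⟨s,⟨⟨s,s⟩,s⟩⟩, drave is s; result ⟨⟨s,s⟩,s⟩.
[[murn [kiv glim]] [drave [blicket plex]]]: [drave [blicket plex]] is ⟨⟨s,s⟩,s⟩, [murn [kiv glim]] is ⟨s,s⟩; result s.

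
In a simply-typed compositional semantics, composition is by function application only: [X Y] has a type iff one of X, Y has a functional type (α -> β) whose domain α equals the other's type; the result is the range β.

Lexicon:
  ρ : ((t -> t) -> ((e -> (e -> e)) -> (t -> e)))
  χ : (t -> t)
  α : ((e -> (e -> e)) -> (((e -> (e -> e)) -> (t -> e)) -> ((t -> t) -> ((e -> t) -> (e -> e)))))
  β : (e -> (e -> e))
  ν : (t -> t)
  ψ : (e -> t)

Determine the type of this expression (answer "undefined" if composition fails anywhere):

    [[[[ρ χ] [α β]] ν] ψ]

(e -> e)

[ρ χ]: functor ρ : ((t -> t) -> ((e -> (e -> e)) -> (t -> e))), argument χ : (t -> t); result ((e -> (e -> e)) -> (t -> e)).
[α β]: functor α : ((e -> (e -> e)) -> (((e -> (e -> e)) -> (t -> e)) -> ((t -> t) -> ((e -> t) -> (e -> e))))), argument β : (e -> (e -> e)); result (((e -> (e -> e)) -> (t -> e)) -> ((t -> t) -> ((e -> t) -> (e -> e)))).
[[ρ χ] [α β]]: functor [α β] : (((e -> (e -> e)) -> (t -> e)) -> ((t -> t) -> ((e -> t) -> (e -> e)))), argument [ρ χ] : ((e -> (e -> e)) -> (t -> e)); result ((t -> t) -> ((e -> t) -> (e -> e))).
[[[ρ χ] [α β]] ν]: functor [[ρ χ] [α β]] : ((t -> t) -> ((e -> t) -> (e -> e))), argument ν : (t -> t); result ((e -> t) -> (e -> e)).
[[[[ρ χ] [α β]] ν] ψ]: functor [[[ρ χ] [α β]] ν] : ((e -> t) -> (e -> e)), argument ψ : (e -> t); result (e -> e).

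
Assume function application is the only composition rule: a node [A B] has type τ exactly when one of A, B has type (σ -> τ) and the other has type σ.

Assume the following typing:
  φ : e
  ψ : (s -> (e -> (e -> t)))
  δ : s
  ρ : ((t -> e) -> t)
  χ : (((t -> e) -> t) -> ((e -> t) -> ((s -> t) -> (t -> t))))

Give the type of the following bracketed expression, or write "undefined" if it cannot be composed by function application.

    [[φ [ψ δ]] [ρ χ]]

At [ψ δ], ψ : (s -> (e -> (e -> t))) takes δ : s, giving (e -> (e -> t)).
At [φ [ψ δ]], [ψ δ] : (e -> (e -> t)) takes φ : e, giving (e -> t).
At [ρ χ], χ : (((t -> e) -> t) -> ((e -> t) -> ((s -> t) -> (t -> t)))) takes ρ : ((t -> e) -> t), giving ((e -> t) -> ((s -> t) -> (t -> t))).
At [[φ [ψ δ]] [ρ χ]], [ρ χ] : ((e -> t) -> ((s -> t) -> (t -> t))) takes [φ [ψ δ]] : (e -> t), giving ((s -> t) -> (t -> t)).

((s -> t) -> (t -> t))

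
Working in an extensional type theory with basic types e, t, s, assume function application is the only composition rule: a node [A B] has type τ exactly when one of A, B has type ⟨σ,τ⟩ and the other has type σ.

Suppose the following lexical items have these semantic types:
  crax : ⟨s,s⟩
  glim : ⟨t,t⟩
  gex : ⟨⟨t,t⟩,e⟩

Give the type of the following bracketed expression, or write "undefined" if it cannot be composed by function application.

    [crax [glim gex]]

undefined

[glim gex]: functor gex : ⟨⟨t,t⟩,e⟩, argument glim : ⟨t,t⟩; result e.
At [crax [glim gex]]: neither ⟨s,s⟩ nor e can take the other as argument; the node is ill-typed.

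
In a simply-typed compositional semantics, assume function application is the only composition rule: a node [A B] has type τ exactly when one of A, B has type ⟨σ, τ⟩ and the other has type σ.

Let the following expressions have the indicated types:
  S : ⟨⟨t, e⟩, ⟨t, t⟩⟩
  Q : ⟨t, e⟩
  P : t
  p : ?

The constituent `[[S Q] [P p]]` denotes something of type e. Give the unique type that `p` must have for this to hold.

[[S Q] [P p]] must have type e. The sister [S Q] has type ⟨t, t⟩; that is not a function onto e, so [P p] must be the functor, of type ⟨⟨t, t⟩, e⟩.
[P p] must have type ⟨⟨t, t⟩, e⟩. The sister P has type t; that is not a function onto ⟨⟨t, t⟩, e⟩, so p must be the functor, of type ⟨t, ⟨⟨t, t⟩, e⟩⟩.

⟨t, ⟨⟨t, t⟩, e⟩⟩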